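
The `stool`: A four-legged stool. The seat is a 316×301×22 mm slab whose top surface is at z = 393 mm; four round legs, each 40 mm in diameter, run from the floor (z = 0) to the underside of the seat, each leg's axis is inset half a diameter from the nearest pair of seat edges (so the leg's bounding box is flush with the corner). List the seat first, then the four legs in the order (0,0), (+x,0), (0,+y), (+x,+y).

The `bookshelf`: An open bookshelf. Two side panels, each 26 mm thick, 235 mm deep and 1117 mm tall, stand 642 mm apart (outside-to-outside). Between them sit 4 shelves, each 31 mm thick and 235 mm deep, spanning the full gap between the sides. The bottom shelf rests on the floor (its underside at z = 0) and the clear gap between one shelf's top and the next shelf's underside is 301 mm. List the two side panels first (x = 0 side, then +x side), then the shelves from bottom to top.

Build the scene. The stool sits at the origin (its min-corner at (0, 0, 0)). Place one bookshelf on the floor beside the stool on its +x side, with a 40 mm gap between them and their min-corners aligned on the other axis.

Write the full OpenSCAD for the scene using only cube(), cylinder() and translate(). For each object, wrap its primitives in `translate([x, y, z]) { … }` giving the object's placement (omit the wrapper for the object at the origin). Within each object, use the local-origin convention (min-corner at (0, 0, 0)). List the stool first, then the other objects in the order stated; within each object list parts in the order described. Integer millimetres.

translate([0, 0, 371]) cube([316, 301, 22]);
translate([20, 20, 0]) cylinder(h = 371, r = 20);
translate([296, 20, 0]) cylinder(h = 371, r = 20);
translate([20, 281, 0]) cylinder(h = 371, r = 20);
translate([296, 281, 0]) cylinder(h = 371, r = 20);
translate([356, 0, 0]) {
  cube([26, 235, 1117]);
  translate([616, 0, 0]) cube([26, 235, 1117]);
  translate([26, 0, 0]) cube([590, 235, 31]);
  translate([26, 0, 332]) cube([590, 235, 31]);
  translate([26, 0, 664]) cube([590, 235, 31]);
  translate([26, 0, 996]) cube([590, 235, 31]);
}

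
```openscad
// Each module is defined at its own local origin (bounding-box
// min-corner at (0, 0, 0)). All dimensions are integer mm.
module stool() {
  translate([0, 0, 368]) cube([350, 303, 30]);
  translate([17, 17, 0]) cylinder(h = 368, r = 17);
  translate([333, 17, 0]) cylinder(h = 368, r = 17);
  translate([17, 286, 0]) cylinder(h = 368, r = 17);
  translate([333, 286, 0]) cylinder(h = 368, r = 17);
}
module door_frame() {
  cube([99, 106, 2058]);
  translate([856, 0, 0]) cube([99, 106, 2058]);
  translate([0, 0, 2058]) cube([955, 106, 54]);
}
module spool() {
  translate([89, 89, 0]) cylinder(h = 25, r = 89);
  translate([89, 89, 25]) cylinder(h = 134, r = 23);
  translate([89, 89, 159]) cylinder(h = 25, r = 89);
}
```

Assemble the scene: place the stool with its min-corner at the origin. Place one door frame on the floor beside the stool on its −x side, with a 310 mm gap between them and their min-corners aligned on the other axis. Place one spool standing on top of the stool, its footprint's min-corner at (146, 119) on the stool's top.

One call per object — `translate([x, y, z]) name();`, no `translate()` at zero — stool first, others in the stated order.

stool();
translate([-1265, 0, 0]) door_frame();
translate([146, 119, 398]) spool();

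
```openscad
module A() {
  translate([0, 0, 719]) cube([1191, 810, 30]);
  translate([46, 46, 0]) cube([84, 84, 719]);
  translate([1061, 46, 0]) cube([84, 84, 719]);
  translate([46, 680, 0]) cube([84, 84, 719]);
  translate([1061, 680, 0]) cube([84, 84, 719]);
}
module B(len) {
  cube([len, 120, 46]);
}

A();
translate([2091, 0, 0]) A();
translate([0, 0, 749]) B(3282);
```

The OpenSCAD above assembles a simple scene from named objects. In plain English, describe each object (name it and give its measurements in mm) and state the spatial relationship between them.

A is a table with a 1191×810 mm rectangular top, 30 mm thick, top surface at z = 749 mm, supported by four 84×84 mm square legs, each inset 46 mm from the nearest pair of top edges, running from the floor.

B is a rectangular beam 3282 mm long (x), 120 mm deep (y), 46 mm thick (z).

The beam spans the tops of two tables placed 900 mm apart, resting at z = 749 mm.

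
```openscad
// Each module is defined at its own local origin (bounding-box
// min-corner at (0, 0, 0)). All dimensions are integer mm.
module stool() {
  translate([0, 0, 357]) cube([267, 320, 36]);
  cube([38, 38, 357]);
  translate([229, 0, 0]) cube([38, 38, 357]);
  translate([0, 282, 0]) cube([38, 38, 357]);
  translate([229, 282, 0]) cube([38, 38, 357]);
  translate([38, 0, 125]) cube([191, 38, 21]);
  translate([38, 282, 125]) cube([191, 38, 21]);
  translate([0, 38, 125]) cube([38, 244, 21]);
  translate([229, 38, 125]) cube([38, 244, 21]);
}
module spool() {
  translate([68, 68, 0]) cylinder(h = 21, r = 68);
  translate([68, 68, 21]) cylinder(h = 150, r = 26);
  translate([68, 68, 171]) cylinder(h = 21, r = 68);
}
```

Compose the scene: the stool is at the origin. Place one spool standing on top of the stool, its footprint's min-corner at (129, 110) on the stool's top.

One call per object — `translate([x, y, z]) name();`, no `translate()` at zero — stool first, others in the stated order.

stool();
translate([129, 110, 393]) spool();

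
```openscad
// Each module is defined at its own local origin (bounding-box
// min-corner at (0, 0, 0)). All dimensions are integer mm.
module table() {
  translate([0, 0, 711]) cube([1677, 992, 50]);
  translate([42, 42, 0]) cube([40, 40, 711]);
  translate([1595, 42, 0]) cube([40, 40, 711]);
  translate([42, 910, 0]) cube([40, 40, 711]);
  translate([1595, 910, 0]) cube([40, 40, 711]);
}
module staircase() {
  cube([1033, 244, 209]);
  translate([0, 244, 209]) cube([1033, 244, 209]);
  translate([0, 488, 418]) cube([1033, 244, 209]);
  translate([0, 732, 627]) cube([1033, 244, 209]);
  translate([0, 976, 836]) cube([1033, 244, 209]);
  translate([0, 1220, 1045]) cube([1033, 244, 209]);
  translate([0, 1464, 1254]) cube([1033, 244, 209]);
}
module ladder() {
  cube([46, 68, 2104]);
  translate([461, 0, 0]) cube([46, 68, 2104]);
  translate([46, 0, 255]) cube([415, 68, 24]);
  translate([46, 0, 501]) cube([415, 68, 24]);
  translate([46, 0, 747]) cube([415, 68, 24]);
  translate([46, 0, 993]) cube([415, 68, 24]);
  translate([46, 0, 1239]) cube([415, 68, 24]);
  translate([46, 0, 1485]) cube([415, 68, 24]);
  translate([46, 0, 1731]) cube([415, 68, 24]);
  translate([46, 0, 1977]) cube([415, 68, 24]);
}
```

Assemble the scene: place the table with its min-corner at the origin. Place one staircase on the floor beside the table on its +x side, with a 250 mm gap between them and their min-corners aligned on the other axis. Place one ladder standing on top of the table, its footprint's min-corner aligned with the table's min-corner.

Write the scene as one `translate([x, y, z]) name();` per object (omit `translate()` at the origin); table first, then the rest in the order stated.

table();
translate([1927, 0, 0]) staircase();
translate([0, 0, 761]) ladder();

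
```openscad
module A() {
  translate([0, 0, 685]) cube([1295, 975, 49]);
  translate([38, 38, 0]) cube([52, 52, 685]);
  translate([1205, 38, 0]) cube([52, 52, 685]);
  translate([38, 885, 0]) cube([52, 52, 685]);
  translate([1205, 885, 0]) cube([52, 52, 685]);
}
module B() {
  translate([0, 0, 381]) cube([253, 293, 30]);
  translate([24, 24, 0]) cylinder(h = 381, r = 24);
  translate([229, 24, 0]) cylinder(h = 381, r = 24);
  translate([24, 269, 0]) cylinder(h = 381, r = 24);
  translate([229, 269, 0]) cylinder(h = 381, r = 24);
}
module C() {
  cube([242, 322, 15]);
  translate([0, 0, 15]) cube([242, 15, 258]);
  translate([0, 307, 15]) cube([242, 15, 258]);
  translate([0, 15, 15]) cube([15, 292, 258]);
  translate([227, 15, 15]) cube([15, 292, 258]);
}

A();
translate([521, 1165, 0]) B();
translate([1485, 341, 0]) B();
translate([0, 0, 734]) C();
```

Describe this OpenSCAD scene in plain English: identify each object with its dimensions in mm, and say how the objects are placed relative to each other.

A is a table: top 1295 mm (x) × 975 mm (y), 49 mm thick, upper face at z = 734 mm, on four 52×52 mm square legs, each inset 38 mm from the nearest pair of top edges, running from z = 0 to the bottom of the top.

B is a simple wooden stool: a rectangular seat 253 mm (x) by 293 mm (y), 30 mm thick, top face at z = 411 mm, on four round legs, each 48 mm in diameter. The legs rest on z = 0, each leg's axis is inset half a diameter from the nearest pair of seat edges (so the leg's bounding box is flush with the corner).

C is an open storage box with external size 242×322×273 mm and wall thickness 15 mm (the base is also 15 mm thick). The base covers the whole footprint; the four walls stand on the base, with the y-facing walls full-width and the x-facing walls fitting between their inner faces.

Two stools sit around the table at the +y, +x sides. The open box is on top of the table.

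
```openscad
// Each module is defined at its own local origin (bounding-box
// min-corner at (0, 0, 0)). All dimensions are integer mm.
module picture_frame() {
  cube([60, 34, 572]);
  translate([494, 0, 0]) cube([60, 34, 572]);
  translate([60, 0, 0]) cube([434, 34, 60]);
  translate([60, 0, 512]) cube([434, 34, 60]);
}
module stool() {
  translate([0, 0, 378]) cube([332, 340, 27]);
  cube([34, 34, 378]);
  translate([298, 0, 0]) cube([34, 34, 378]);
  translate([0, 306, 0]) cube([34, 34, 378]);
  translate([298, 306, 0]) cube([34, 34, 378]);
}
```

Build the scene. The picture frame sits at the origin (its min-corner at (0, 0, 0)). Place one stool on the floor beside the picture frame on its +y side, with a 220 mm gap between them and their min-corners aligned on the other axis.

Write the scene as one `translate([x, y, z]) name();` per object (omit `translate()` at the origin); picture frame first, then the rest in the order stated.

picture_frame();
translate([0, 254, 0]) stool();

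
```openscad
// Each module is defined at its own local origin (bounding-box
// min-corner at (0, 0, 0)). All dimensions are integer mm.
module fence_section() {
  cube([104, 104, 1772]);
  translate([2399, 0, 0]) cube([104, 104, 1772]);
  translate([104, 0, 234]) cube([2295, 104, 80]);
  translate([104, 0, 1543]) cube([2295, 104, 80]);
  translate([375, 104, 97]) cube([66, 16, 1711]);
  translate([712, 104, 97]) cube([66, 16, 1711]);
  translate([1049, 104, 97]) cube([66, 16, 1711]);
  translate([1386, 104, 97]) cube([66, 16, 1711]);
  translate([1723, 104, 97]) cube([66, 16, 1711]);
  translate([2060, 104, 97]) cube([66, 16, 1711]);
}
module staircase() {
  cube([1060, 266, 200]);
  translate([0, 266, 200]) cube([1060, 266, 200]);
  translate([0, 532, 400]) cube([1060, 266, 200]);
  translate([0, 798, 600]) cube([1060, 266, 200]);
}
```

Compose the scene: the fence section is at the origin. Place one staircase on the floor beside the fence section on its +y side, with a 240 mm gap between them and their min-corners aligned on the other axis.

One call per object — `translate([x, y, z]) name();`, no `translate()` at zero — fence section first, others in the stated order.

fence_section();
translate([0, 360, 0]) staircase();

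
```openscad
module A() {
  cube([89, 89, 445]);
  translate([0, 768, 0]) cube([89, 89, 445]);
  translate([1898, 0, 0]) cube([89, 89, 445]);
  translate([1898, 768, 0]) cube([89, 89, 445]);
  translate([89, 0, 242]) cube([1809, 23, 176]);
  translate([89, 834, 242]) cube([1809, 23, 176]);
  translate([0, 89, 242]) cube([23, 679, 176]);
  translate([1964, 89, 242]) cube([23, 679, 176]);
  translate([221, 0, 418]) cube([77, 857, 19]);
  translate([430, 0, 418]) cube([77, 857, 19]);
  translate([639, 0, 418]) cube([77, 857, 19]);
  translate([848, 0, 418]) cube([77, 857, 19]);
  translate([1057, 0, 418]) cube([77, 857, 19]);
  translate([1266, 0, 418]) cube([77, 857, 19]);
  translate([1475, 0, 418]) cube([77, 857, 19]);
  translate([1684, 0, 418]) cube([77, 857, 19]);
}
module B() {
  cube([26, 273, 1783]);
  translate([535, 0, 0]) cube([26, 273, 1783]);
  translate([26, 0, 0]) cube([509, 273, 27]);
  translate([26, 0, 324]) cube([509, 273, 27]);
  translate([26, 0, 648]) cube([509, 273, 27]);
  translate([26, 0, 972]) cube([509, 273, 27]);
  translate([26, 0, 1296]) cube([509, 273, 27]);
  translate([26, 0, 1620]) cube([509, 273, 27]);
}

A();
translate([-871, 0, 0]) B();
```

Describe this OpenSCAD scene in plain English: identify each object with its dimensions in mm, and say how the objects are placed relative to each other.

A is a bed frame 1987 mm long (x) by 857 mm wide (y). Four 89×89 mm corner posts, 445 mm tall, at the corners of the footprint. Four rails of 23 mm thickness and 176 mm height run between adjacent posts with their undersides at z = 242 mm, their outer faces flush with the outside of the frame (the two x-running rails run between the posts' inner faces; the two y-running rails run between the posts' inner faces). 8 slats, each 77 mm wide (x) and 19 mm thick, lie across the top of the two x-running rails, running the full 857 mm width of the frame in y; the slats are evenly spaced along x between the inner faces of the end posts with equal gaps (rounded down to the nearest mm) at the −x end and between each pair — any rounding remainder accumulates at the +x end.

B is a bookshelf 561 mm wide overall, 273 mm deep and 1783 mm tall. The two sides are 26 mm thick vertical panels. 6 horizontal shelves of 27 mm thickness span between the inner faces of the sides; the lowest shelf sits on the floor and shelves are stacked with a clear vertical gap of 297 mm between each pair.

The bookshelf is on the floor beside the bed frame on its −x side.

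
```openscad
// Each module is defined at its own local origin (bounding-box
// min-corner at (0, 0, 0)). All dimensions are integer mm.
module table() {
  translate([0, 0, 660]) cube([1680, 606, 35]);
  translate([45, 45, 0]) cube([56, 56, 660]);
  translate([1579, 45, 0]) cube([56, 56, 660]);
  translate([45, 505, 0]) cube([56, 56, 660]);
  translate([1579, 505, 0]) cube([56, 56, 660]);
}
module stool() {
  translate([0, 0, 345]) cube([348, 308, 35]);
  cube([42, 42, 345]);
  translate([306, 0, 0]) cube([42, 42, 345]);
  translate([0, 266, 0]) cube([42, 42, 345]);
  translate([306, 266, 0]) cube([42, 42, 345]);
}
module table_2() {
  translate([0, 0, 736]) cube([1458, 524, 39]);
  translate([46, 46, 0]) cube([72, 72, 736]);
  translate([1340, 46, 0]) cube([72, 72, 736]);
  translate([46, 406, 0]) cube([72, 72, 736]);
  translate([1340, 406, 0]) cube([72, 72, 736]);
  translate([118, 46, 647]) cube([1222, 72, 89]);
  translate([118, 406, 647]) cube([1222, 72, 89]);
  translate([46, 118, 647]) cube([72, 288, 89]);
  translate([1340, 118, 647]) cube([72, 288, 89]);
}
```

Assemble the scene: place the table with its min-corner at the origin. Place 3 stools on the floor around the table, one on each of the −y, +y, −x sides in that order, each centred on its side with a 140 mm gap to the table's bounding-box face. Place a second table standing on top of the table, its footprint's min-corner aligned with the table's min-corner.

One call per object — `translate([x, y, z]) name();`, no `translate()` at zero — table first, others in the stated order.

table();
translate([666, -448, 0]) stool();
translate([666, 746, 0]) stool();
translate([-488, 149, 0]) stool();
translate([0, 0, 695]) table_2();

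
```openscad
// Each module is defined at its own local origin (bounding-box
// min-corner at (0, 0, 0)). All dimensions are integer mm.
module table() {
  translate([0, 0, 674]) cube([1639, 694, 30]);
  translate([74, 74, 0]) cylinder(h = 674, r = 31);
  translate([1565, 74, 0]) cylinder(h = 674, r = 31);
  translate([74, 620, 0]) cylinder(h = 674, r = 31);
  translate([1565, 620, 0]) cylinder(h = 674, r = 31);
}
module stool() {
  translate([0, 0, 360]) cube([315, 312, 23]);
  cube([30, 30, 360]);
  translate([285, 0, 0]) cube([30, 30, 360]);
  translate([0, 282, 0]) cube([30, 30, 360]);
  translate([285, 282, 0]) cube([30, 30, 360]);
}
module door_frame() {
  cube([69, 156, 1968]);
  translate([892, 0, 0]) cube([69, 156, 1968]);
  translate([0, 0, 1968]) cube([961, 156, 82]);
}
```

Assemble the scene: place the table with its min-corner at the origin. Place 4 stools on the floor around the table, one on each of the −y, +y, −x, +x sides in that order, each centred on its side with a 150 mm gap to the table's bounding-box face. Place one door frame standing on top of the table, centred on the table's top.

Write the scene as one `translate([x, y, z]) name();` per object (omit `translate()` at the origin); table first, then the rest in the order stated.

table();
translate([662, -462, 0]) stool();
translate([662, 844, 0]) stool();
translate([-465, 191, 0]) stool();
translate([1789, 191, 0]) stool();
translate([339, 269, 704]) door_frame();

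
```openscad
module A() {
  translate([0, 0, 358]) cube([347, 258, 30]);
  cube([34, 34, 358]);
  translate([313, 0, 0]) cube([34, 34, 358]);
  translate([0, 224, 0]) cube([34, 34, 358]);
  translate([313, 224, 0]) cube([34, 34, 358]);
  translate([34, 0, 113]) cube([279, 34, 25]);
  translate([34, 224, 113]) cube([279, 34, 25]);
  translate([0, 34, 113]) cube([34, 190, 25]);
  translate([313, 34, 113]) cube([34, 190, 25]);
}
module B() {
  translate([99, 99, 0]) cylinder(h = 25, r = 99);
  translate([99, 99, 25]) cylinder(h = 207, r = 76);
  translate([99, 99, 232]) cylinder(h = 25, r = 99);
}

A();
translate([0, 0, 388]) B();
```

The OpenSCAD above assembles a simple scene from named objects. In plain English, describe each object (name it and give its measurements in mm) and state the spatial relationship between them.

A is a four-legged stool. The seat is 347×258 mm, 30 mm thick, top at z = 388 mm. It stands on four square legs, each 34×34 mm in cross-section, from z = 0 to the seat underside, each flush with a corner of the seat. Four stretchers, 34 mm wide and 25 mm tall, connect adjacent legs with their undersides at z = 113 mm, each running between the inner faces of the legs it joins and aligned with the legs' outer faces on the other axis.

B is a spool: two coaxial disc flanges of radius 99 mm and thickness 25 mm, joined by a core cylinder of radius 76 mm and height 207 mm. The lower flange rests on z = 0 and the three cylinders share a vertical axis.

The spool is on top of the stool.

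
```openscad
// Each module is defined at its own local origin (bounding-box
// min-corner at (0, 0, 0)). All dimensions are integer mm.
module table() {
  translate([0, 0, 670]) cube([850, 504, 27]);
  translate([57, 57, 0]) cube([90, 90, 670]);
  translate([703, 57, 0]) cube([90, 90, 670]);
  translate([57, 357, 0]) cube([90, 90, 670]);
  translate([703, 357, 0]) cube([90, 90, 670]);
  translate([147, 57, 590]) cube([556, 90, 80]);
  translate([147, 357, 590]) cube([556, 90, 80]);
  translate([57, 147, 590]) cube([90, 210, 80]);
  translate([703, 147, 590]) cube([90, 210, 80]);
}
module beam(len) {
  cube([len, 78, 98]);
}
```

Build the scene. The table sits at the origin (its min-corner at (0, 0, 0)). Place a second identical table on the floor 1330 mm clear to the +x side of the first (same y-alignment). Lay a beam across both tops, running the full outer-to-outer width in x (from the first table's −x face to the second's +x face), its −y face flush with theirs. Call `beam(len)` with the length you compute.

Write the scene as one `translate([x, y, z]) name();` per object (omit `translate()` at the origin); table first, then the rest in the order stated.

table();
translate([2180, 0, 0]) table();
translate([0, 0, 697]) beam(3030);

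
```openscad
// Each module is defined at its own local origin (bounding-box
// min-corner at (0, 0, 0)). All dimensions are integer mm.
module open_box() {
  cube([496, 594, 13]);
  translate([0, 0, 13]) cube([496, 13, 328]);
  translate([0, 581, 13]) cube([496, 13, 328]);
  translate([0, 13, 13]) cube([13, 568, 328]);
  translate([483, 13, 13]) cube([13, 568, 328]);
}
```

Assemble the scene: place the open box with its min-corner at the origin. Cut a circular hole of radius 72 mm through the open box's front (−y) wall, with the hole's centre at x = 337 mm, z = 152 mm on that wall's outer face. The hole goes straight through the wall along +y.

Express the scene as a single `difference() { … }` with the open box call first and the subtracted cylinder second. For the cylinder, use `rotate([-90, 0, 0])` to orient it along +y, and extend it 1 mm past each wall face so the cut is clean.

difference() {
  open_box();
  translate([337, -1, 152]) rotate([-90, 0, 0]) cylinder(h = 15, r = 72);
}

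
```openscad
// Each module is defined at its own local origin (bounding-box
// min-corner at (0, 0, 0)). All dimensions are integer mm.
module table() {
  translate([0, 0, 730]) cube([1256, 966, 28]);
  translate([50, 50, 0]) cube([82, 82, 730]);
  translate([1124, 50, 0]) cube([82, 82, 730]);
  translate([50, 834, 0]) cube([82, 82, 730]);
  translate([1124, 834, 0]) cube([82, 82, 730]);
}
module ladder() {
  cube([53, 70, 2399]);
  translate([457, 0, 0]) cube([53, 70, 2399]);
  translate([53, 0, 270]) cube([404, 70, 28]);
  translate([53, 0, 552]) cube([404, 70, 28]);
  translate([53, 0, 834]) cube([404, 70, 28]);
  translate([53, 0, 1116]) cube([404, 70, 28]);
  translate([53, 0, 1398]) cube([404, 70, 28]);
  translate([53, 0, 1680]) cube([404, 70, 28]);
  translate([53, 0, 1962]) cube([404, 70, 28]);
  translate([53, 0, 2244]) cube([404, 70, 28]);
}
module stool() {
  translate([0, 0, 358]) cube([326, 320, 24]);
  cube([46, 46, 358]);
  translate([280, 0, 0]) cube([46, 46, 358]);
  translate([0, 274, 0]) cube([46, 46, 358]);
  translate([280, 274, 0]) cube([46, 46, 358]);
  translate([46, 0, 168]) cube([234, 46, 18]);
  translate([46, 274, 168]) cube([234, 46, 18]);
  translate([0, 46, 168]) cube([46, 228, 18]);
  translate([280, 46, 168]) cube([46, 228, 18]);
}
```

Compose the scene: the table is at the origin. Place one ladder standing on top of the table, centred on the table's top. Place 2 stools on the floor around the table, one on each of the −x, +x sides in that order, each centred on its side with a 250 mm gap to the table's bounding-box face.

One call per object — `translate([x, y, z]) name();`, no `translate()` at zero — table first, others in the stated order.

table();
translate([373, 448, 758]) ladder();
translate([-576, 323, 0]) stool();
translate([1506, 323, 0]) stool();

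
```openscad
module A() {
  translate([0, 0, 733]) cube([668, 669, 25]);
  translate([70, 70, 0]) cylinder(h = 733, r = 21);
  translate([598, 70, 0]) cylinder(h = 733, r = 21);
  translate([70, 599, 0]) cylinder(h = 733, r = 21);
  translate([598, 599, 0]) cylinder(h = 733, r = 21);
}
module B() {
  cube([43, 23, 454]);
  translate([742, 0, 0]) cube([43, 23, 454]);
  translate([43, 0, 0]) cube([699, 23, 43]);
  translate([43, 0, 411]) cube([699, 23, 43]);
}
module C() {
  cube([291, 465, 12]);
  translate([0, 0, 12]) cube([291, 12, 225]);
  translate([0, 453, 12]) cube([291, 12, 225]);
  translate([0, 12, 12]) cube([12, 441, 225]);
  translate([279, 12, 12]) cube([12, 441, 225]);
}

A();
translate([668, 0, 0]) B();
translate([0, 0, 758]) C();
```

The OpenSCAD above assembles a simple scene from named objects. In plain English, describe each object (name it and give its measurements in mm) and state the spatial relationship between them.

A is a table with a 668×669 mm rectangular top, 25 mm thick, top surface at z = 758 mm, supported by four round legs of 42 mm diameter, each leg's bounding box inset 49 mm from the nearest pair of top edges, running from the floor.

B is a picture frame with a 699×368 mm rectangular opening (x by z) and a uniform 43 mm border on every side. Frame depth is 23 mm along y. It is built from two vertical stiles running the full outside height and two horizontal rails spanning the gap between the stiles.

C is an open-topped rectangular box: outside dimensions 291×465×237 mm, with a uniform wall and base thickness of 12 mm. The base is a full 291×465 slab on the floor; four walls sit on top of the base. The front and back walls (the −y and +y sides) span the full width; the two side walls fit between them.

The picture frame is against the table's +x side, with their −y faces flush. The open box is on top of the table.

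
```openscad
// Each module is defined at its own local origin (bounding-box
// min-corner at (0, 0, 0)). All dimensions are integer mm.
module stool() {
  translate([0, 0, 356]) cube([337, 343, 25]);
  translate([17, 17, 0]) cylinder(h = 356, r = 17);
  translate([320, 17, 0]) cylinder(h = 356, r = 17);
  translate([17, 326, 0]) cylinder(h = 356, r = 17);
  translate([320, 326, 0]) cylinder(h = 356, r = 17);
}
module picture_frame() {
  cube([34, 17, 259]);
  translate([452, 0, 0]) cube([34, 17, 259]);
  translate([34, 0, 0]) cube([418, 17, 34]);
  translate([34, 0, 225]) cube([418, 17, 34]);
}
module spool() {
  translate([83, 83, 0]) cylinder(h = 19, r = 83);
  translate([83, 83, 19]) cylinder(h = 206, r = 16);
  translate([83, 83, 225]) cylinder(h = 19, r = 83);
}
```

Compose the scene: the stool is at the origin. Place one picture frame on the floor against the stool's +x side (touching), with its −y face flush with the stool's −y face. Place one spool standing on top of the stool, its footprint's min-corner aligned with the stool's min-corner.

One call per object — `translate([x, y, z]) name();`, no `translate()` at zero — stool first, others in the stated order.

stool();
translate([337, 0, 0]) picture_frame();
translate([0, 0, 381]) spool();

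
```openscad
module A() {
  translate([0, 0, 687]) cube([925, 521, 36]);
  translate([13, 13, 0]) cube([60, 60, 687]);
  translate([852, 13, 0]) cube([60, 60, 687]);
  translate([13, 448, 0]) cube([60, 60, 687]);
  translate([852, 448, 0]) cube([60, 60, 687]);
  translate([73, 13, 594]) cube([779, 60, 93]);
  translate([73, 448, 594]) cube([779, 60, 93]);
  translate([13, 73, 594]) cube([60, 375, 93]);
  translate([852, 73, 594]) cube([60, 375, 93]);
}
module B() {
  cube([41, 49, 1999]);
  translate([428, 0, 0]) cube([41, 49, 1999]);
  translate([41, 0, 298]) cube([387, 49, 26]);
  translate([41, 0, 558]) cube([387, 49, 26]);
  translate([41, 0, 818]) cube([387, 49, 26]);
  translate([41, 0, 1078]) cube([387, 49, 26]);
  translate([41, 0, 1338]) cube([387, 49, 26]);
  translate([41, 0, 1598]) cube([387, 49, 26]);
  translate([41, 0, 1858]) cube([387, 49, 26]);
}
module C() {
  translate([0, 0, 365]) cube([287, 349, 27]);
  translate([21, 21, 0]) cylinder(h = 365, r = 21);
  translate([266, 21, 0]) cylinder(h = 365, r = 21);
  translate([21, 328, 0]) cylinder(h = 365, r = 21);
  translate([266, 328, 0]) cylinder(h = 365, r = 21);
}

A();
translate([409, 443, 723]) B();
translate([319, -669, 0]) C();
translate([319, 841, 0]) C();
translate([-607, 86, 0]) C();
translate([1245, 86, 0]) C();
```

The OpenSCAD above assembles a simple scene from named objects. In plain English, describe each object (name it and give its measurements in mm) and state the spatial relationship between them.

A is a rectangular dining table. The top is 925×521×36 mm with its upper surface at z = 723 mm. It stands on four 60×60 mm square legs, each inset 13 mm from the nearest pair of top edges, running from the floor to the underside of the top. Four apron rails, 60 mm thick and 93 mm tall, run between adjacent legs with their top edges flush with the underside of the top and their outer faces flush with the legs' outer faces.

B is a wooden ladder with two side rails of 41×49 mm section and 1999 mm height, set 469 mm apart overall. Between them run 7 rectangular rungs (49 mm deep, 26 mm thick), front faces flush with the rails' −y face. The bottom of the first rung is 298 mm above the floor and each subsequent rung is 260 mm higher than the one below.

C is a simple wooden stool: a rectangular seat 287 mm (x) by 349 mm (y), 27 mm thick, top face at z = 392 mm, on four round legs, each 42 mm in diameter. The legs rest on z = 0, each leg's axis is inset half a diameter from the nearest pair of seat edges (so the leg's bounding box is flush with the corner).

The ladder is on top of the table. Four stools sit around the table at the −y, +y, −x, +x sides.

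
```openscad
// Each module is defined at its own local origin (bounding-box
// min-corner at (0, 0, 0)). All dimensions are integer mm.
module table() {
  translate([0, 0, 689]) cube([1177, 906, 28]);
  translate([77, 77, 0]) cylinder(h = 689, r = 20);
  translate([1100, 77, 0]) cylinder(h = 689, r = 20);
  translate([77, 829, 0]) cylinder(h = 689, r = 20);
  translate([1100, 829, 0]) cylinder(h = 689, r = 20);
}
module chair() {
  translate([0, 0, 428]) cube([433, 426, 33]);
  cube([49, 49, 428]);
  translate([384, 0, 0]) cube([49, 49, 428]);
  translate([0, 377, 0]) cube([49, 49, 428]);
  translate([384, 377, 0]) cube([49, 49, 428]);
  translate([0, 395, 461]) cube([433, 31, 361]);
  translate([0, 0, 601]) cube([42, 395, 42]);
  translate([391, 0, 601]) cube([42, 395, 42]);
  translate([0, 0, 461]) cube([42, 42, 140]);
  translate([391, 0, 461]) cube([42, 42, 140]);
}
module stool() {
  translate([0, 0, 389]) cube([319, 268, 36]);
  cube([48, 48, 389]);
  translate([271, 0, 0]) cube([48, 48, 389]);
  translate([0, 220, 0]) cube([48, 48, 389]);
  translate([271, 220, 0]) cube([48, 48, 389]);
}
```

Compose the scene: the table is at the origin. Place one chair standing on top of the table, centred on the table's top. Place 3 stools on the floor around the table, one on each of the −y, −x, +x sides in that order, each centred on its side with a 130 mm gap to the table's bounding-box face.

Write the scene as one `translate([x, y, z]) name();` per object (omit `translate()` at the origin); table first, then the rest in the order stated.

table();
translate([372, 240, 717]) chair();
translate([429, -398, 0]) stool();
translate([-449, 319, 0]) stool();
translate([1307, 319, 0]) stool();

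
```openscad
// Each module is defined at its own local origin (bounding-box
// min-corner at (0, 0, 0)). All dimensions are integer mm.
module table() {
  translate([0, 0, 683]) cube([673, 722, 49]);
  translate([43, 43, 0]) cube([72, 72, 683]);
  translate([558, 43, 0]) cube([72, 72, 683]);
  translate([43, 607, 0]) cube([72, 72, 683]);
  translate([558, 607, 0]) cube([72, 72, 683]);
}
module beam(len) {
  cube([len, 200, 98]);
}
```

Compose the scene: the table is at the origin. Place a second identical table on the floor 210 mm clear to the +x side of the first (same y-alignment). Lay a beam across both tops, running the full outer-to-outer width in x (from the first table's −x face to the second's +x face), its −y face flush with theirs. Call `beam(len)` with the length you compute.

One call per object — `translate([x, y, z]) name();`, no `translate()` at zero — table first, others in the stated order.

table();
translate([883, 0, 0]) table();
translate([0, 0, 732]) beam(1556);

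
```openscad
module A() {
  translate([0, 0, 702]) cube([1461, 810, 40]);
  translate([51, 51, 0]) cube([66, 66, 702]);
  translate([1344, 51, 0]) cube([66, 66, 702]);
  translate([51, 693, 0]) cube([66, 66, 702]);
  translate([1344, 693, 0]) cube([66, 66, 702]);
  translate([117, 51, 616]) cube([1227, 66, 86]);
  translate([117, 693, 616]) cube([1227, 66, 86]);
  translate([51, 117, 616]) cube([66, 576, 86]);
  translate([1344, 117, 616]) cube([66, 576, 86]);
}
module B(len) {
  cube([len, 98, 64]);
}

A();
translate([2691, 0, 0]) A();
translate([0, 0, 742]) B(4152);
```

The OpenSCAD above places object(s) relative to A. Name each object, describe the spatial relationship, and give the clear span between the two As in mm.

Second table starts at x = 2691; first ends at x = 1461; clear span = 2691 − 1461 = 1230 mm.

A is a table. B is a beam. A beam spans the tops of two tables. The clear span between the two tables is 1230 mm.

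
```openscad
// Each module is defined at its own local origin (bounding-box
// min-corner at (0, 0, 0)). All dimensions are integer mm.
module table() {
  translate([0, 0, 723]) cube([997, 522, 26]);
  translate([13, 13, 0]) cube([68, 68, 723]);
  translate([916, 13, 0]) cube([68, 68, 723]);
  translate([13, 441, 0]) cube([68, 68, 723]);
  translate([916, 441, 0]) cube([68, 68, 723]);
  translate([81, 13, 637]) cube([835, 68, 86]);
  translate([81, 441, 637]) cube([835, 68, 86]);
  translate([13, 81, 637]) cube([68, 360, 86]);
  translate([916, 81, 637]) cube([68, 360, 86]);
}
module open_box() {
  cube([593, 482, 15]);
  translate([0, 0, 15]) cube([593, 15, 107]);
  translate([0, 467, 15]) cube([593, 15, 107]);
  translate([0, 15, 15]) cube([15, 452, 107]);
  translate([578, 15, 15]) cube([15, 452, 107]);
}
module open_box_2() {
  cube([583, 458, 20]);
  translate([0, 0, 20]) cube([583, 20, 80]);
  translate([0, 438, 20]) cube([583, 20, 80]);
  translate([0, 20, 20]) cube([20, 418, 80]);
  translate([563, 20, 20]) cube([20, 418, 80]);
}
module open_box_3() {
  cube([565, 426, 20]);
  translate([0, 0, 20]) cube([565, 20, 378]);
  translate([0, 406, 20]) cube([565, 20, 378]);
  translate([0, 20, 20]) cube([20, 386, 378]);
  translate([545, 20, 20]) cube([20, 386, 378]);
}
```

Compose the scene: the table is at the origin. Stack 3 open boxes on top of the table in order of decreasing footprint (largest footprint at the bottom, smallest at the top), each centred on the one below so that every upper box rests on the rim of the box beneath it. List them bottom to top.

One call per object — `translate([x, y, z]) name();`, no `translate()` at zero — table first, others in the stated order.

table();
translate([202, 20, 749]) open_box();
translate([207, 32, 871]) open_box_2();
translate([216, 48, 971]) open_box_3();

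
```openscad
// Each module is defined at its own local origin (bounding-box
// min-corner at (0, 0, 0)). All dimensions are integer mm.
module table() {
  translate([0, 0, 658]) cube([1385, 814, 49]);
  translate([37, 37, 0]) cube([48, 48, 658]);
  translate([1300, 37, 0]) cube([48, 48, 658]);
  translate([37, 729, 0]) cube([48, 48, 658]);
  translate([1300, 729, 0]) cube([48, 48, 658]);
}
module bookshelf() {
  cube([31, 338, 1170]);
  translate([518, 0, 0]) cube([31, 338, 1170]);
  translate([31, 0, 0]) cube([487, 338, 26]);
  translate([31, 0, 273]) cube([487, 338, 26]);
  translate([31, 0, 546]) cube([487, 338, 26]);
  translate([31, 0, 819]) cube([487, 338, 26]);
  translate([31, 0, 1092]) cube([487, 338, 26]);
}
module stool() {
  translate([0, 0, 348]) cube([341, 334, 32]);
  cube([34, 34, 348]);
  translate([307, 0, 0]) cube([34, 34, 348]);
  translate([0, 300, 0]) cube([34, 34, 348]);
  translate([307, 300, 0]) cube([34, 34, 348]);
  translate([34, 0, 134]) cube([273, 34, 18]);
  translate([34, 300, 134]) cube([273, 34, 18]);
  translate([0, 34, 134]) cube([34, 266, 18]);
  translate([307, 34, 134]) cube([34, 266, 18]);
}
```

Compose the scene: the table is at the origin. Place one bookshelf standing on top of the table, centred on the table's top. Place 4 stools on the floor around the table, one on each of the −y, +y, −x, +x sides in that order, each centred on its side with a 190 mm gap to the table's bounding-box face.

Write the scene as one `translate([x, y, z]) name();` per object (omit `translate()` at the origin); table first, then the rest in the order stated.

table();
translate([418, 238, 707]) bookshelf();
translate([522, -524, 0]) stool();
translate([522, 1004, 0]) stool();
translate([-531, 240, 0]) stool();
translate([1575, 240, 0]) stool();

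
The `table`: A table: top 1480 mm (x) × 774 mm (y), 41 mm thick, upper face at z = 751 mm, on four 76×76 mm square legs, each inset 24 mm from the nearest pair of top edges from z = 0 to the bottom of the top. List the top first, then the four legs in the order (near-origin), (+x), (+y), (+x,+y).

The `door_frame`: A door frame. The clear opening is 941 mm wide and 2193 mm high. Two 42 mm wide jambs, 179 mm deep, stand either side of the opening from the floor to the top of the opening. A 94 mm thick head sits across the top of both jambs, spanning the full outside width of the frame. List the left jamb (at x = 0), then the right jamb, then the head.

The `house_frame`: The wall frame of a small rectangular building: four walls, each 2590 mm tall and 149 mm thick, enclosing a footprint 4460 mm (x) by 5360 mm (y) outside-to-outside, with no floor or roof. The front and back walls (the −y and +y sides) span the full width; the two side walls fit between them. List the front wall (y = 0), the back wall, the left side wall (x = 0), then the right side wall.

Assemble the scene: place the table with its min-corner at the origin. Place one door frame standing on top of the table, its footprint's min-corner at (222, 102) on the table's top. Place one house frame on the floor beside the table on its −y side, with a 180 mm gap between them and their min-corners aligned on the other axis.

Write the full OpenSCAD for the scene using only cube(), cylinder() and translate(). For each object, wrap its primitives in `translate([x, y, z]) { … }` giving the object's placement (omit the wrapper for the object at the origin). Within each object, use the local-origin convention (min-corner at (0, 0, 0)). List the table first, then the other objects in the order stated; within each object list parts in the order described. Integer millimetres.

translate([0, 0, 710]) cube([1480, 774, 41]);
translate([24, 24, 0]) cube([76, 76, 710]);
translate([1380, 24, 0]) cube([76, 76, 710]);
translate([24, 674, 0]) cube([76, 76, 710]);
translate([1380, 674, 0]) cube([76, 76, 710]);
translate([222, 102, 751]) {
  cube([42, 179, 2193]);
  translate([983, 0, 0]) cube([42, 179, 2193]);
  translate([0, 0, 2193]) cube([1025, 179, 94]);
}
translate([0, -5540, 0]) {
  cube([4460, 149, 2590]);
  translate([0, 5211, 0]) cube([4460, 149, 2590]);
  translate([0, 149, 0]) cube([149, 5062, 2590]);
  translate([4311, 149, 0]) cube([149, 5062, 2590]);
}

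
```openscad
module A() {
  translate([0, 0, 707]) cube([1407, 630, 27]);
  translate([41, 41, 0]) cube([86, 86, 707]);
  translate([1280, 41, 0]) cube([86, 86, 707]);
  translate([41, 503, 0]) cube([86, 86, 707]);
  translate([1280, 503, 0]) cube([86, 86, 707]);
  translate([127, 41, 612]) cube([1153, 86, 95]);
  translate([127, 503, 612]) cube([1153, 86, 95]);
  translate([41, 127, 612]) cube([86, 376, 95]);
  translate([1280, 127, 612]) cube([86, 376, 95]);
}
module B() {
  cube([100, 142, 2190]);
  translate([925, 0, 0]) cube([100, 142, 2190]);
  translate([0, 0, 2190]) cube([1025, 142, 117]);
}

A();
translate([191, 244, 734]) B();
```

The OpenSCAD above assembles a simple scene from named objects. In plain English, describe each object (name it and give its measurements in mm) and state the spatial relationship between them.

A is a table: top 1407 mm (x) × 630 mm (y), 27 mm thick, upper face at z = 734 mm, on four 86×86 mm square legs, each inset 41 mm from the nearest pair of top edges, running from z = 0 to the bottom of the top. Four apron rails, 86 mm thick and 95 mm tall, run between adjacent legs with their top edges flush with the underside of the top and their outer faces flush with the legs' outer faces.

B is a door frame. The clear opening is 825 mm wide and 2190 mm high. Two 100 mm wide jambs, 142 mm deep, stand either side of the opening from the floor to the top of the opening. A 117 mm thick head sits across the top of both jambs, spanning the full outside width of the frame.

The door frame is on top of the table, centred.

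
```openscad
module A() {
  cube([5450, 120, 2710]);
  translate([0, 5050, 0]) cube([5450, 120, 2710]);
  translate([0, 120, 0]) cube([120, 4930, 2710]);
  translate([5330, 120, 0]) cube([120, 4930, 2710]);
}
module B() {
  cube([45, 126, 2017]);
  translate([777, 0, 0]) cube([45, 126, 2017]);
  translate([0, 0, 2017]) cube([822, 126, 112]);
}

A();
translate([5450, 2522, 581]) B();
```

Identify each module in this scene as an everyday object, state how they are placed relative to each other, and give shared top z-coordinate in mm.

A is a house frame. B is a door frame. The door frame is beside the house frame with their tops flush at z = 2710. The shared top z-coordinate is 2710 mm.

Both tops at z = 2710 mm.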